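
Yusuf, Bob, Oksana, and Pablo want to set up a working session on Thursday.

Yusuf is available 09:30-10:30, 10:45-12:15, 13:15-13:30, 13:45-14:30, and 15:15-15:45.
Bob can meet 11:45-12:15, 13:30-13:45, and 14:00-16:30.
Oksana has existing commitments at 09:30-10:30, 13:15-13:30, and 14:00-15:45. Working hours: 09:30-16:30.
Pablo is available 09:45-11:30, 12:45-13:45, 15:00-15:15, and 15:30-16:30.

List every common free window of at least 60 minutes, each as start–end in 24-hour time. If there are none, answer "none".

none

Oksana free within 09:30–16:30: 10:30–13:15, 13:30–14:00, 15:45–16:30.
Yusuf ∩ Bob: 11:45–12:15, 14:00–14:30, 15:15–15:45.
Yusuf ∩ Bob ∩ Oksana: 11:45–12:15.
Yusuf ∩ Bob ∩ Oksana ∩ Pablo: (none).
Windows ≥ 60 min: (none).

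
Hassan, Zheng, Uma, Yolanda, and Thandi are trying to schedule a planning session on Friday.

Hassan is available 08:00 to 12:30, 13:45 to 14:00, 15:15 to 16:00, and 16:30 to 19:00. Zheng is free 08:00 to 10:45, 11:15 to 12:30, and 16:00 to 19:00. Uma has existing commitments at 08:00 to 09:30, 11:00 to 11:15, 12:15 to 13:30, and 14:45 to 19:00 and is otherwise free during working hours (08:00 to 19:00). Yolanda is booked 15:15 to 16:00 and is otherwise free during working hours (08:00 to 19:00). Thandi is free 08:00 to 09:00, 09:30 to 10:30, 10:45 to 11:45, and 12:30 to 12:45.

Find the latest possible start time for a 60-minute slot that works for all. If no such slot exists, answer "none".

09:30

Uma free within 08:00–19:00: 09:30–11:00, 11:15–12:15, 13:30–14:45.
Yolanda free within 08:00–19:00: 08:00–15:15, 16:00–19:00.
Hassan ∩ Zheng: 08:00–10:45, 11:15–12:30, 16:30–19:00.
Hassan ∩ Zheng ∩ Uma: 09:30–10:45, 11:15–12:15.
Hassan ∩ Zheng ∩ Uma ∩ Yolanda: 09:30–10:45, 11:15–12:15.
Hassan ∩ Zheng ∩ Uma ∩ Yolanda ∩ Thandi: 09:30–10:30, 11:15–11:45.
Windows ≥ 60 min: 09:30–10:30.
Latest start in the last window 09:30–10:30 is 10:30 − 60 min = 09:30.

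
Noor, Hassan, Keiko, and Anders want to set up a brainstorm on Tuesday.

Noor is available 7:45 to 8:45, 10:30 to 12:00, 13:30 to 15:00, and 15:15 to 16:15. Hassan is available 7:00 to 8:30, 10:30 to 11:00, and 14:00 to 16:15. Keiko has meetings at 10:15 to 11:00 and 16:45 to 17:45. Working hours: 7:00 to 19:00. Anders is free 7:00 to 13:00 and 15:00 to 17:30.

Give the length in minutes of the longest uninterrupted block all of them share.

Keiko free within 07:00–19:00: 07:00–10:15, 11:00–16:45, 17:45–19:00.
Noor ∩ Hassan: 07:45–08:30, 10:30–11:00, 14:00–15:00, 15:15–16:15.
Noor ∩ Hassan ∩ Keiko: 07:45–08:30, 14:00–15:00, 15:15–16:15.
Noor ∩ Hassan ∩ Keiko ∩ Anders: 07:45–08:30, 15:15–16:15.
Common window lengths: 45, 60 min; longest is 60.

60 minutes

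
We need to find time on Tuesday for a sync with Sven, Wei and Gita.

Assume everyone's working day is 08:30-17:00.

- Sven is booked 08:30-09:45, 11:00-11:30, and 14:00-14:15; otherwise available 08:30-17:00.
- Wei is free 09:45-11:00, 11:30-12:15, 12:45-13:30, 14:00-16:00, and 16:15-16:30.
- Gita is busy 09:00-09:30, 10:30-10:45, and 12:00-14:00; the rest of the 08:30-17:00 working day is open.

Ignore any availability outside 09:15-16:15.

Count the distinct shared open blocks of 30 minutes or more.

3

Sven free within 08:30–17:00: 09:45–11:00, 11:30–14:00, 14:15–17:00.
Gita free within 08:30–17:00: 08:30–09:00, 09:30–10:30, 10:45–12:00, 14:00–17:00.
Sven ∩ Wei: 09:45–11:00, 11:30–12:15, 12:45–13:30, 14:15–16:00, 16:15–16:30.
Sven ∩ Wei ∩ Gita: 09:45–10:30, 10:45–11:00, 11:30–12:00, 14:15–16:00, 16:15–16:30.
Restricted to 09:15–16:15: 09:45–10:30, 10:45–11:00, 11:30–12:00, 14:15–16:00.
Windows ≥ 30 min: 09:45–10:30, 11:30–12:00, 14:15–16:00.
That's 3 windows.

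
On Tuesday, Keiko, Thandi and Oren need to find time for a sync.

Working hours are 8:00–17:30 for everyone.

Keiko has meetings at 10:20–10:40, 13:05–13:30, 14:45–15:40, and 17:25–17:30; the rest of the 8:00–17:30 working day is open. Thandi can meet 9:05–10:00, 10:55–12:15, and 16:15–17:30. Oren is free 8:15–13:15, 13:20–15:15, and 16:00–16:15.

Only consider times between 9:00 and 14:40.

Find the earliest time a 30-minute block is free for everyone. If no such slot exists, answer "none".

09:05

Keiko free within 08:00–17:30: 08:00–10:20, 10:40–13:05, 13:30–14:45, 15:40–17:25.
Keiko ∩ Thandi: 09:05–10:00, 10:55–12:15, 16:15–17:25.
Keiko ∩ Thandi ∩ Oren: 09:05–10:00, 10:55–12:15.
Restricted to 09:00–14:40: 09:05–10:00, 10:55–12:15.
Windows ≥ 30 min: 09:05–10:00, 10:55–12:15.
Earliest such window starts at 09:05.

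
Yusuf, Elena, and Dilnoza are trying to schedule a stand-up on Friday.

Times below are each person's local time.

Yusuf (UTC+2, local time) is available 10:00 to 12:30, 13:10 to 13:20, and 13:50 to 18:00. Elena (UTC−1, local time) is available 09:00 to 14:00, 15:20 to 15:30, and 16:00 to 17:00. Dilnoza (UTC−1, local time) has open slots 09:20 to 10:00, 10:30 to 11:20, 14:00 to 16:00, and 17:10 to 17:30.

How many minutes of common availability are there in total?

40 minutes

Yusuf → UTC: 08:00–10:30, 11:10–11:20, 11:50–16:00.
Elena → UTC: 10:00–15:00, 16:20–16:30, 17:00–18:00.
Dilnoza → UTC: 10:20–11:00, 11:30–12:20, 15:00–17:00, 18:10–18:30.
Yusuf ∩ Elena: 10:00–10:30, 11:10–11:20, 11:50–15:00.
Yusuf ∩ Elena ∩ Dilnoza: 10:20–10:30, 11:50–12:20.
Total common minutes: 10 + 30 = 40.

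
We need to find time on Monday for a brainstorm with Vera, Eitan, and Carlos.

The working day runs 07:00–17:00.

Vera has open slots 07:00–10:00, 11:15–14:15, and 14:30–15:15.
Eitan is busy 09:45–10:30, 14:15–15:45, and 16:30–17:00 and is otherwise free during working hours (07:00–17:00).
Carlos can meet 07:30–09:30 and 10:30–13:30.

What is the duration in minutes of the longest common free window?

Eitan free within 07:00–17:00: 07:00–09:45, 10:30–14:15, 15:45–16:30.
Vera ∩ Eitan: 07:00–09:45, 11:15–14:15.
Vera ∩ Eitan ∩ Carlos: 07:30–09:30, 11:15–13:30.
Common window lengths: 120, 135 min; longest is 135.

135 minutes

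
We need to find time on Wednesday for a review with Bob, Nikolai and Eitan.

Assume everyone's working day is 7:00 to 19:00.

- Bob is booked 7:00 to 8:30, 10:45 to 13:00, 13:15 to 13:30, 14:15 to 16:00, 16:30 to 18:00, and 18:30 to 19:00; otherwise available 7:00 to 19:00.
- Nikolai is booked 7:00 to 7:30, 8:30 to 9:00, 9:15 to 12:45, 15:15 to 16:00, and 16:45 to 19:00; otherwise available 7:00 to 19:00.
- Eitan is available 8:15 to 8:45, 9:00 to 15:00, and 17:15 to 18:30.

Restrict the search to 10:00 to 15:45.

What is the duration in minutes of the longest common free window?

Bob free within 07:00–19:00: 08:30–10:45, 13:00–13:15, 13:30–14:15, 16:00–16:30, 18:00–18:30.
Nikolai free within 07:00–19:00: 07:30–08:30, 09:00–09:15, 12:45–15:15, 16:00–16:45.
Bob ∩ Nikolai: 09:00–09:15, 13:00–13:15, 13:30–14:15, 16:00–16:30.
Bob ∩ Nikolai ∩ Eitan: 09:00–09:15, 13:00–13:15, 13:30–14:15.
Restricted to 10:00–15:45: 13:00–13:15, 13:30–14:15.
Common window lengths: 15, 45 min; longest is 45.

45 minutes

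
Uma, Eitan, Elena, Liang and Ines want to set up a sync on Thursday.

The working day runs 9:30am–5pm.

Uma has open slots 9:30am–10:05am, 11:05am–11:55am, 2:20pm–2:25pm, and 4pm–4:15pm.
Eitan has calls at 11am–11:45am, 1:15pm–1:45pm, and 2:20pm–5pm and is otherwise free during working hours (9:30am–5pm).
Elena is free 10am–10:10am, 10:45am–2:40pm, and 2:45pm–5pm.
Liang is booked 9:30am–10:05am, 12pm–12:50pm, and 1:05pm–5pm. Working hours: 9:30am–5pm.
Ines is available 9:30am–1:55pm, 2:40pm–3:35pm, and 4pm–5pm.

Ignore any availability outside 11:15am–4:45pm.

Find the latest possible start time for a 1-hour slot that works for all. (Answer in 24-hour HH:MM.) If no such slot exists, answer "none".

Eitan free within 09:30–17:00: 09:30–11:00, 11:45–13:15, 13:45–14:20.
Liang free within 09:30–17:00: 10:05–12:00, 12:50–13:05.
Uma ∩ Eitan: 09:30–10:05, 11:45–11:55.
Uma ∩ Eitan ∩ Elena: 10:00–10:05, 11:45–11:55.
Uma ∩ Eitan ∩ Elena ∩ Liang: 11:45–11:55.
Uma ∩ Eitan ∩ Elena ∩ Liang ∩ Ines: 11:45–11:55.
Restricted to 11:15–16:45: 11:45–11:55.
Windows ≥ 60 min: (none).

none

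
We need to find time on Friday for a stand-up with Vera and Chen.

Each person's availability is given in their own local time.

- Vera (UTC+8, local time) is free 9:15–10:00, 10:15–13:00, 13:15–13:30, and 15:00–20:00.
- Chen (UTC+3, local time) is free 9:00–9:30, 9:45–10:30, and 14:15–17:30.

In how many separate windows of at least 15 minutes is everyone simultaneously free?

2

Vera → UTC: 01:15–02:00, 02:15–05:00, 05:15–05:30, 07:00–12:00.
Chen → UTC: 06:00–06:30, 06:45–07:30, 11:15–14:30.
Vera ∩ Chen: 07:00–07:30, 11:15–12:00.
Windows ≥ 15 min: 07:00–07:30, 11:15–12:00.
That's 2 windows.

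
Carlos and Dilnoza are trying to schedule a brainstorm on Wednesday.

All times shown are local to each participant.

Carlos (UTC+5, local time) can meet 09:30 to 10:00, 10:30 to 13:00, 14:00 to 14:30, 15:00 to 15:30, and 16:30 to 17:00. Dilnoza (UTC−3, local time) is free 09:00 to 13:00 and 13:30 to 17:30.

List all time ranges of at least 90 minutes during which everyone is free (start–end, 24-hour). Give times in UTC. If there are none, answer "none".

Carlos → UTC: 04:30–05:00, 05:30–08:00, 09:00–09:30, 10:00–10:30, 11:30–12:00.
Dilnoza → UTC: 12:00–16:00, 16:30–20:30.
Carlos ∩ Dilnoza: (none).
Windows ≥ 90 min: (none).

none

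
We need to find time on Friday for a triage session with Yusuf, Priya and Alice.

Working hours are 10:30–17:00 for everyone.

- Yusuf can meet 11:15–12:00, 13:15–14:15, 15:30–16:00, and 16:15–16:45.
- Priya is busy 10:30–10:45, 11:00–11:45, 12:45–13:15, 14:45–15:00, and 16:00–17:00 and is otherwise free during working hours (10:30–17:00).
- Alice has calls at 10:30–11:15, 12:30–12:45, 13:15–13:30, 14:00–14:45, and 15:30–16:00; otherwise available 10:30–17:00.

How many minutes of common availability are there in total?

Priya free within 10:30–17:00: 10:45–11:00, 11:45–12:45, 13:15–14:45, 15:00–16:00.
Alice free within 10:30–17:00: 11:15–12:30, 12:45–13:15, 13:30–14:00, 14:45–15:30, 16:00–17:00.
Yusuf ∩ Priya: 11:45–12:00, 13:15–14:15, 15:30–16:00.
Yusuf ∩ Priya ∩ Alice: 11:45–12:00, 13:30–14:00.
Total common minutes: 15 + 30 = 45.

45 minutes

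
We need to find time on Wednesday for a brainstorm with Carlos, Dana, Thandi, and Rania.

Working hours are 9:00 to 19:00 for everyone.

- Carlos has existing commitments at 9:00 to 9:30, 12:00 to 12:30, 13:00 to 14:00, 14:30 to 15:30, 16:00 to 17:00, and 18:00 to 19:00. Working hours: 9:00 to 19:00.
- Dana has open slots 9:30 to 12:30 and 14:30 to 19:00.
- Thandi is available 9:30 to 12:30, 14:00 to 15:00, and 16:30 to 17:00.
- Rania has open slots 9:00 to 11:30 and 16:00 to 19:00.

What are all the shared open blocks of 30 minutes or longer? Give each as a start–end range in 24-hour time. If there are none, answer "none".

09:30–11:30

Carlos free within 09:00–19:00: 09:30–12:00, 12:30–13:00, 14:00–14:30, 15:30–16:00, 17:00–18:00.
Carlos ∩ Dana: 09:30–12:00, 15:30–16:00, 17:00–18:00.
Carlos ∩ Dana ∩ Thandi: 09:30–12:00.
Carlos ∩ Dana ∩ Thandi ∩ Rania: 09:30–11:30.
Windows ≥ 30 min: 09:30–11:30.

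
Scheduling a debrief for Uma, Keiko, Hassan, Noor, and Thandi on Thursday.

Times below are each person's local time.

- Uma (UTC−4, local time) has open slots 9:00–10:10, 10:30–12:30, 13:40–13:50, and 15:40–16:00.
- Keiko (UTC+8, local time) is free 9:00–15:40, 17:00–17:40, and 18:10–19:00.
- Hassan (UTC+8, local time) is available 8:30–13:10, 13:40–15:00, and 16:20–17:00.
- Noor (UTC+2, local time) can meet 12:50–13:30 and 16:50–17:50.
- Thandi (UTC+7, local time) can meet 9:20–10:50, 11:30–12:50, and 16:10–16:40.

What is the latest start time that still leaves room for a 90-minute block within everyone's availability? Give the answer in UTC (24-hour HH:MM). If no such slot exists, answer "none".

Uma → UTC: 13:00–14:10, 14:30–16:30, 17:40–17:50, 19:40–20:00.
Keiko → UTC: 01:00–07:40, 09:00–09:40, 10:10–11:00.
Hassan → UTC: 00:30–05:10, 05:40–07:00, 08:20–09:00.
Noor → UTC: 10:50–11:30, 14:50–15:50.
Thandi → UTC: 02:20–03:50, 04:30–05:50, 09:10–09:40.
Uma ∩ Keiko: (none).
Uma ∩ Keiko ∩ Hassan: (none).
Uma ∩ Keiko ∩ Hassan ∩ Noor: (none).
Uma ∩ Keiko ∩ Hassan ∩ Noor ∩ Thandi: (none).
Windows ≥ 90 min: (none).

none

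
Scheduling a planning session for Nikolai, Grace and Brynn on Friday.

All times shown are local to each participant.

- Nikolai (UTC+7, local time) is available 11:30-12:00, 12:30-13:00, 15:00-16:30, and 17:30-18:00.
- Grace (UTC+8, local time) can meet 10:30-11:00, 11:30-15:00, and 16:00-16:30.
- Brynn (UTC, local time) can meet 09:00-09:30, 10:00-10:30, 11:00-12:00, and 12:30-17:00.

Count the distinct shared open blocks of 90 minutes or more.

0

Nikolai → UTC: 04:30–05:00, 05:30–06:00, 08:00–09:30, 10:30–11:00.
Grace → UTC: 02:30–03:00, 03:30–07:00, 08:00–08:30.
Brynn → UTC: 09:00–09:30, 10:00–10:30, 11:00–12:00, 12:30–17:00.
Nikolai ∩ Grace: 04:30–05:00, 05:30–06:00, 08:00–08:30.
Nikolai ∩ Grace ∩ Brynn: (none).
Windows ≥ 90 min: (none).
That's 0 windows.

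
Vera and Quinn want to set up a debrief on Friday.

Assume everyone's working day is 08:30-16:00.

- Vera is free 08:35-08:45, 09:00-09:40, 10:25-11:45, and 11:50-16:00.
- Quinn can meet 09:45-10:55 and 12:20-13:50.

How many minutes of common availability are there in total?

Vera ∩ Quinn: 10:25–10:55, 12:20–13:50.
Total common minutes: 30 + 90 = 120.

120 minutes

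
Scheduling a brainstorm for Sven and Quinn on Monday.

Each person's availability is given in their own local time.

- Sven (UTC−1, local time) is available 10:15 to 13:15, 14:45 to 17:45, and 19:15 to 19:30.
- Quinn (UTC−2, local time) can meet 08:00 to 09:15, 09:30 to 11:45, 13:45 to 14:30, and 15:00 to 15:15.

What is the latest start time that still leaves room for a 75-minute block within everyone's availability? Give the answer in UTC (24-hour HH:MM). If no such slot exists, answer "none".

Sven → UTC: 11:15–14:15, 15:45–18:45, 20:15–20:30.
Quinn → UTC: 10:00–11:15, 11:30–13:45, 15:45–16:30, 17:00–17:15.
Sven ∩ Quinn: 11:30–13:45, 15:45–16:30, 17:00–17:15.
Windows ≥ 75 min: 11:30–13:45.
Latest start in the last window 11:30–13:45 is 13:45 − 75 min = 12:30.

12:30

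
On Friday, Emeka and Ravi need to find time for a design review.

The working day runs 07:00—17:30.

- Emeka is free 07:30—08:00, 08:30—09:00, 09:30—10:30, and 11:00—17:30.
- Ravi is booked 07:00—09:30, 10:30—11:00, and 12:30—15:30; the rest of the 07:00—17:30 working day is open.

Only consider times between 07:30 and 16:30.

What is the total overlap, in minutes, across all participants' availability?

Ravi free within 07:00–17:30: 09:30–10:30, 11:00–12:30, 15:30–17:30.
Emeka ∩ Ravi: 09:30–10:30, 11:00–12:30, 15:30–17:30.
Restricted to 07:30–16:30: 09:30–10:30, 11:00–12:30, 15:30–16:30.
Total common minutes: 60 + 90 + 60 = 210.

210 minutes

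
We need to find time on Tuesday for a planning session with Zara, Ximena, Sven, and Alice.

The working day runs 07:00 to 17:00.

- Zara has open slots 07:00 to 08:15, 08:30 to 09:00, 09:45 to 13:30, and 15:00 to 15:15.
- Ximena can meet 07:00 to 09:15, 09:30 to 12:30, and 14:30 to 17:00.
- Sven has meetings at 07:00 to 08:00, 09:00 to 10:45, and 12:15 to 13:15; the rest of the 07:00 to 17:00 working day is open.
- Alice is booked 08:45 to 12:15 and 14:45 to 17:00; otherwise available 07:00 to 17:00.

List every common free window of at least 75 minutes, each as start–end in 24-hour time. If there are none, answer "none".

none

Sven free within 07:00–17:00: 08:00–09:00, 10:45–12:15, 13:15–17:00.
Alice free within 07:00–17:00: 07:00–08:45, 12:15–14:45.
Zara ∩ Ximena: 07:00–08:15, 08:30–09:00, 09:45–12:30, 15:00–15:15.
Zara ∩ Ximena ∩ Sven: 08:00–08:15, 08:30–09:00, 10:45–12:15, 15:00–15:15.
Zara ∩ Ximena ∩ Sven ∩ Alice: 08:00–08:15, 08:30–08:45.
Windows ≥ 75 min: (none).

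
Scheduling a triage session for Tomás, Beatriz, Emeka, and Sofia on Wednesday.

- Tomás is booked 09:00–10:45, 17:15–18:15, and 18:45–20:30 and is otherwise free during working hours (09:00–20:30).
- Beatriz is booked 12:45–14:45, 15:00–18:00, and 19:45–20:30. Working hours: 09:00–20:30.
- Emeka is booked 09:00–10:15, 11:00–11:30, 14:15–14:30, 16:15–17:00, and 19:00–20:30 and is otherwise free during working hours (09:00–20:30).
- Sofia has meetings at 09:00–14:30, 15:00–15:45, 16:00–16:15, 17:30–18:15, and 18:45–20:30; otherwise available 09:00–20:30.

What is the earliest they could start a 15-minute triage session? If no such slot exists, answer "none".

14:45

Tomás free within 09:00–20:30: 10:45–17:15, 18:15–18:45.
Beatriz free within 09:00–20:30: 09:00–12:45, 14:45–15:00, 18:00–19:45.
Emeka free within 09:00–20:30: 10:15–11:00, 11:30–14:15, 14:30–16:15, 17:00–19:00.
Sofia free within 09:00–20:30: 14:30–15:00, 15:45–16:00, 16:15–17:30, 18:15–18:45.
Tomás ∩ Beatriz: 10:45–12:45, 14:45–15:00, 18:15–18:45.
Tomás ∩ Beatriz ∩ Emeka: 10:45–11:00, 11:30–12:45, 14:45–15:00, 18:15–18:45.
Tomás ∩ Beatriz ∩ Emeka ∩ Sofia: 14:45–15:00, 18:15–18:45.
Windows ≥ 15 min: 14:45–15:00, 18:15–18:45.
Earliest such window starts at 14:45.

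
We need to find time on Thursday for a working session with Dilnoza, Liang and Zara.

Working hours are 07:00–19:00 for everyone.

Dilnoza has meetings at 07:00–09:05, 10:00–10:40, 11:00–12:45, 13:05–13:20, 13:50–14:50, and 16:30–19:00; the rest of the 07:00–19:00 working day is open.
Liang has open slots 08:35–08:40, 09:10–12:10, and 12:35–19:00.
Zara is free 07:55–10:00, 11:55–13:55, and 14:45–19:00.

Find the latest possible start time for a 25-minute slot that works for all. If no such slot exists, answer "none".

16:05

Dilnoza free within 07:00–19:00: 09:05–10:00, 10:40–11:00, 12:45–13:05, 13:20–13:50, 14:50–16:30.
Dilnoza ∩ Liang: 09:10–10:00, 10:40–11:00, 12:45–13:05, 13:20–13:50, 14:50–16:30.
Dilnoza ∩ Liang ∩ Zara: 09:10–10:00, 12:45–13:05, 13:20–13:50, 14:50–16:30.
Windows ≥ 25 min: 09:10–10:00, 13:20–13:50, 14:50–16:30.
Latest start in the last window 14:50–16:30 is 16:30 − 25 min = 16:05.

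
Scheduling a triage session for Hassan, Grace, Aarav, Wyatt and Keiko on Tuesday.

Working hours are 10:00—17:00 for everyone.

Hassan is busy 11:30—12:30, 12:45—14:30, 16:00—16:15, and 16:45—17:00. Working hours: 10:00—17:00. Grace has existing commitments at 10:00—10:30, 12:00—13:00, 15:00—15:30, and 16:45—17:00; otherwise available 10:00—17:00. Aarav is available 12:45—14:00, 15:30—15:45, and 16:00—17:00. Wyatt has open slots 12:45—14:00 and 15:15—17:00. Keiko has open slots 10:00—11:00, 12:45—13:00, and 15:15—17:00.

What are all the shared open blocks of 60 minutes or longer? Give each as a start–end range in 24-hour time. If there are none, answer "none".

Hassan free within 10:00–17:00: 10:00–11:30, 12:30–12:45, 14:30–16:00, 16:15–16:45.
Grace free within 10:00–17:00: 10:30–12:00, 13:00–15:00, 15:30–16:45.
Hassan ∩ Grace: 10:30–11:30, 14:30–15:00, 15:30–16:00, 16:15–16:45.
Hassan ∩ Grace ∩ Aarav: 15:30–15:45, 16:15–16:45.
Hassan ∩ Grace ∩ Aarav ∩ Wyatt: 15:30–15:45, 16:15–16:45.
Hassan ∩ Grace ∩ Aarav ∩ Wyatt ∩ Keiko: 15:30–15:45, 16:15–16:45.
Windows ≥ 60 min: (none).

none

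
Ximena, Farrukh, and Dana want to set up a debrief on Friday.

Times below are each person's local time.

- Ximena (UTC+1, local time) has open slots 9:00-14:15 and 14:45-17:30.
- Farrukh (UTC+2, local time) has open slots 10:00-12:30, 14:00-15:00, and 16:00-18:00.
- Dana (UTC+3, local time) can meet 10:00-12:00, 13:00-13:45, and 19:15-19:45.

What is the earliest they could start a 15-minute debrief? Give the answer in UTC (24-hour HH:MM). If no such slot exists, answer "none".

08:00

Ximena → UTC: 08:00–13:15, 13:45–16:30.
Farrukh → UTC: 08:00–10:30, 12:00–13:00, 14:00–16:00.
Dana → UTC: 07:00–09:00, 10:00–10:45, 16:15–16:45.
Ximena ∩ Farrukh: 08:00–10:30, 12:00–13:00, 14:00–16:00.
Ximena ∩ Farrukh ∩ Dana: 08:00–09:00, 10:00–10:30.
Windows ≥ 15 min: 08:00–09:00, 10:00–10:30.
Earliest such window starts at 08:00.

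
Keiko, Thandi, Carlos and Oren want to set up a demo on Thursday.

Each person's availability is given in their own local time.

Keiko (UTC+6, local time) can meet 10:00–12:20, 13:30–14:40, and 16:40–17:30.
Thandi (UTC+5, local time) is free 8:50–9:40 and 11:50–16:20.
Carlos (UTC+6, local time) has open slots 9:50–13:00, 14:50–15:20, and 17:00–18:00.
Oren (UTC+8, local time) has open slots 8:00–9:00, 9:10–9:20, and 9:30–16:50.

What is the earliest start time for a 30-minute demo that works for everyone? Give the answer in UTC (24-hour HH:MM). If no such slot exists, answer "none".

Keiko → UTC: 04:00–06:20, 07:30–08:40, 10:40–11:30.
Thandi → UTC: 03:50–04:40, 06:50–11:20.
Carlos → UTC: 03:50–07:00, 08:50–09:20, 11:00–12:00.
Oren → UTC: 00:00–01:00, 01:10–01:20, 01:30–08:50.
Keiko ∩ Thandi: 04:00–04:40, 07:30–08:40, 10:40–11:20.
Keiko ∩ Thandi ∩ Carlos: 04:00–04:40, 11:00–11:20.
Keiko ∩ Thandi ∩ Carlos ∩ Oren: 04:00–04:40.
Windows ≥ 30 min: 04:00–04:40.
Earliest such window starts at 04:00.

04:00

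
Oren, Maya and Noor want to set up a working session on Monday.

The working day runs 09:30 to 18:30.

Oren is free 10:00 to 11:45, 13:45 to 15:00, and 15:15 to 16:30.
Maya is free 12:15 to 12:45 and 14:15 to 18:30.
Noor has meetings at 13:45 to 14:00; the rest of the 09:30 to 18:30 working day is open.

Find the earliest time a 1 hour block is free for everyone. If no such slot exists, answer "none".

15:15

Noor free within 09:30–18:30: 09:30–13:45, 14:00–18:30.
Oren ∩ Maya: 14:15–15:00, 15:15–16:30.
Oren ∩ Maya ∩ Noor: 14:15–15:00, 15:15–16:30.
Windows ≥ 60 min: 15:15–16:30.
Earliest such window starts at 15:15.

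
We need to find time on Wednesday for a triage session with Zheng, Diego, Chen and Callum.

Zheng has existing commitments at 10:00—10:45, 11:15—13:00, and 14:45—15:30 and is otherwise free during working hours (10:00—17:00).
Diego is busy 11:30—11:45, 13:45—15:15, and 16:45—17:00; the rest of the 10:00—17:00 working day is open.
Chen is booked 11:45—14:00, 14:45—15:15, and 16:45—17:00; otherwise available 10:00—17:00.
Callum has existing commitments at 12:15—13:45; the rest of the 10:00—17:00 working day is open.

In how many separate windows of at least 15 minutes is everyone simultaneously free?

Zheng free within 10:00–17:00: 10:45–11:15, 13:00–14:45, 15:30–17:00.
Diego free within 10:00–17:00: 10:00–11:30, 11:45–13:45, 15:15–16:45.
Chen free within 10:00–17:00: 10:00–11:45, 14:00–14:45, 15:15–16:45.
Callum free within 10:00–17:00: 10:00–12:15, 13:45–17:00.
Zheng ∩ Diego: 10:45–11:15, 13:00–13:45, 15:30–16:45.
Zheng ∩ Diego ∩ Chen: 10:45–11:15, 15:30–16:45.
Zheng ∩ Diego ∩ Chen ∩ Callum: 10:45–11:15, 15:30–16:45.
Windows ≥ 15 min: 10:45–11:15, 15:30–16:45.
That's 2 windows.

2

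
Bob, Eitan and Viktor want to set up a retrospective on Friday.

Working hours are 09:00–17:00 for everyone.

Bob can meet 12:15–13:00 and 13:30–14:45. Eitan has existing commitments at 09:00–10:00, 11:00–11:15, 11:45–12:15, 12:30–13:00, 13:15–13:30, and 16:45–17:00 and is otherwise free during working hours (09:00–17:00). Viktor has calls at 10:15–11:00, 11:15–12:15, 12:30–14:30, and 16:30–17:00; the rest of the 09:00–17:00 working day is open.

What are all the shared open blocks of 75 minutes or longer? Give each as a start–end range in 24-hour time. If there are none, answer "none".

none

Eitan free within 09:00–17:00: 10:00–11:00, 11:15–11:45, 12:15–12:30, 13:00–13:15, 13:30–16:45.
Viktor free within 09:00–17:00: 09:00–10:15, 11:00–11:15, 12:15–12:30, 14:30–16:30.
Bob ∩ Eitan: 12:15–12:30, 13:30–14:45.
Bob ∩ Eitan ∩ Viktor: 12:15–12:30, 14:30–14:45.
Windows ≥ 75 min: (none).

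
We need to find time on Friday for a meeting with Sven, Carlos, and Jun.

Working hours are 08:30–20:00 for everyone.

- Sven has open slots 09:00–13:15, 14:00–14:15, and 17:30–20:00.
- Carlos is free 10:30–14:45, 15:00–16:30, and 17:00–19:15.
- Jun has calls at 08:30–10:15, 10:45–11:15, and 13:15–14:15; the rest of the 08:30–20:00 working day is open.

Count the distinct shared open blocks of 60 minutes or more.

2

Jun free within 08:30–20:00: 10:15–10:45, 11:15–13:15, 14:15–20:00.
Sven ∩ Carlos: 10:30–13:15, 14:00–14:15, 17:30–19:15.
Sven ∩ Carlos ∩ Jun: 10:30–10:45, 11:15–13:15, 17:30–19:15.
Windows ≥ 60 min: 11:15–13:15, 17:30–19:15.
That's 2 windows.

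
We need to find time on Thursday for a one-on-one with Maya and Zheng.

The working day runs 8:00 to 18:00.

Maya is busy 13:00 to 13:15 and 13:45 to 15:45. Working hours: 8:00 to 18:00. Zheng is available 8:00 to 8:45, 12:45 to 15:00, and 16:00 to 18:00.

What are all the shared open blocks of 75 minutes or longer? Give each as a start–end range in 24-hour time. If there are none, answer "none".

Maya free within 08:00–18:00: 08:00–13:00, 13:15–13:45, 15:45–18:00.
Maya ∩ Zheng: 08:00–08:45, 12:45–13:00, 13:15–13:45, 16:00–18:00.
Windows ≥ 75 min: 16:00–18:00.

16:00–18:00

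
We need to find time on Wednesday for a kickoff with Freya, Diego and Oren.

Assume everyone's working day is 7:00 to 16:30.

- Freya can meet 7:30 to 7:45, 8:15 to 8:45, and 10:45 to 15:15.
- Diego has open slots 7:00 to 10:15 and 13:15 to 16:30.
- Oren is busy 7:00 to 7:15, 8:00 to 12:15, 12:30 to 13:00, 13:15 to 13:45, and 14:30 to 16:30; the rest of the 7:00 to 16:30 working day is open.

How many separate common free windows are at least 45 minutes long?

1

Oren free within 07:00–16:30: 07:15–08:00, 12:15–12:30, 13:00–13:15, 13:45–14:30.
Freya ∩ Diego: 07:30–07:45, 08:15–08:45, 13:15–15:15.
Freya ∩ Diego ∩ Oren: 07:30–07:45, 13:45–14:30.
Windows ≥ 45 min: 13:45–14:30.
That's 1 window.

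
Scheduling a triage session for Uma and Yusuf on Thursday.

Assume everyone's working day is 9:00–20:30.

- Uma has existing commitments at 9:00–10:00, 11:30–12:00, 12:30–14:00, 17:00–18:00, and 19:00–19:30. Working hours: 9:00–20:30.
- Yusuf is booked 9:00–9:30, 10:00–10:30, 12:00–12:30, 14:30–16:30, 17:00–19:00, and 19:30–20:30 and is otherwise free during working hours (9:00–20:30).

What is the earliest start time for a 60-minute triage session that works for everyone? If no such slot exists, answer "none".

10:30

Uma free within 09:00–20:30: 10:00–11:30, 12:00–12:30, 14:00–17:00, 18:00–19:00, 19:30–20:30.
Yusuf free within 09:00–20:30: 09:30–10:00, 10:30–12:00, 12:30–14:30, 16:30–17:00, 19:00–19:30.
Uma ∩ Yusuf: 10:30–11:30, 14:00–14:30, 16:30–17:00.
Windows ≥ 60 min: 10:30–11:30.
Earliest such window starts at 10:30.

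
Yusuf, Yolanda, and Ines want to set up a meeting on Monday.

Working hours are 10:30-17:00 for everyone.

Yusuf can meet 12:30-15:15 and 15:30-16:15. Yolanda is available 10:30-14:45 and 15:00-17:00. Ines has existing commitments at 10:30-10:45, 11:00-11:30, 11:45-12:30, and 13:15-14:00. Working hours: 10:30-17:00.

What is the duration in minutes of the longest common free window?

45 minutes

Ines free within 10:30–17:00: 10:45–11:00, 11:30–11:45, 12:30–13:15, 14:00–17:00.
Yusuf ∩ Yolanda: 12:30–14:45, 15:00–15:15, 15:30–16:15.
Yusuf ∩ Yolanda ∩ Ines: 12:30–13:15, 14:00–14:45, 15:00–15:15, 15:30–16:15.
Common window lengths: 45, 45, 15, 45 min; longest is 45.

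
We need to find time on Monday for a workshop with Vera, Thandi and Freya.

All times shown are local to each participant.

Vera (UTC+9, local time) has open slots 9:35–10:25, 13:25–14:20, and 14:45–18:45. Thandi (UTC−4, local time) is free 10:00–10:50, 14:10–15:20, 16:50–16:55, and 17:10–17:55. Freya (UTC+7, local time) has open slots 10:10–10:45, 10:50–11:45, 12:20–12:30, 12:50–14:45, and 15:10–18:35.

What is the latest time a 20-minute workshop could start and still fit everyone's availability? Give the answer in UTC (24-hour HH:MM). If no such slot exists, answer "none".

none

Vera → UTC: 00:35–01:25, 04:25–05:20, 05:45–09:45.
Thandi → UTC: 14:00–14:50, 18:10–19:20, 20:50–20:55, 21:10–21:55.
Freya → UTC: 03:10–03:45, 03:50–04:45, 05:20–05:30, 05:50–07:45, 08:10–11:35.
Vera ∩ Thandi: (none).
Vera ∩ Thandi ∩ Freya: (none).
Windows ≥ 20 min: (none).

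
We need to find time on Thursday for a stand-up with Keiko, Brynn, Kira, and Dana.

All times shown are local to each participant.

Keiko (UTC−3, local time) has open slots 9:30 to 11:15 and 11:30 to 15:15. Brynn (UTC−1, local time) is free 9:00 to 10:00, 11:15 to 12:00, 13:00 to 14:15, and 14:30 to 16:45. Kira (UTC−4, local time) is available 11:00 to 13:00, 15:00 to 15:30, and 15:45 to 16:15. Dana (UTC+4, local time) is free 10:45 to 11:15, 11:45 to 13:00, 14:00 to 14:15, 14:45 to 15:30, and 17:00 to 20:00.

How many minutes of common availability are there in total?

Keiko → UTC: 12:30–14:15, 14:30–18:15.
Brynn → UTC: 10:00–11:00, 12:15–13:00, 14:00–15:15, 15:30–17:45.
Kira → UTC: 15:00–17:00, 19:00–19:30, 19:45–20:15.
Dana → UTC: 06:45–07:15, 07:45–09:00, 10:00–10:15, 10:45–11:30, 13:00–16:00.
Keiko ∩ Brynn: 12:30–13:00, 14:00–14:15, 14:30–15:15, 15:30–17:45.
Keiko ∩ Brynn ∩ Kira: 15:00–15:15, 15:30–17:00.
Keiko ∩ Brynn ∩ Kira ∩ Dana: 15:00–15:15, 15:30–16:00.
Total common minutes: 15 + 30 = 45.

45 minutes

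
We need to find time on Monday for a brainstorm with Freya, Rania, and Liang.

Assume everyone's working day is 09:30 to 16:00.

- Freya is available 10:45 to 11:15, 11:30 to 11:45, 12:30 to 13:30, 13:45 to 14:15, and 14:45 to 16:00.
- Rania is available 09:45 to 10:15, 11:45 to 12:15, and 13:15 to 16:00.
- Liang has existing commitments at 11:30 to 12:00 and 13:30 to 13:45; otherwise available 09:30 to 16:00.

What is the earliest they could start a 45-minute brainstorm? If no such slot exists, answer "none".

14:45

Liang free within 09:30–16:00: 09:30–11:30, 12:00–13:30, 13:45–16:00.
Freya ∩ Rania: 13:15–13:30, 13:45–14:15, 14:45–16:00.
Freya ∩ Rania ∩ Liang: 13:15–13:30, 13:45–14:15, 14:45–16:00.
Windows ≥ 45 min: 14:45–16:00.
Earliest such window starts at 14:45.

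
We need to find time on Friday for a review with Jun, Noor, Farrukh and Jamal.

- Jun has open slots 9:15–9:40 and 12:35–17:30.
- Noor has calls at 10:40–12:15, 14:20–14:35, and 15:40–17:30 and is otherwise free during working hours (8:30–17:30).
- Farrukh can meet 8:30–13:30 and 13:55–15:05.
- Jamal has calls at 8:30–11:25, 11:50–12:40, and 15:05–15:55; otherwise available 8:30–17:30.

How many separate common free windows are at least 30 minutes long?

Noor free within 08:30–17:30: 08:30–10:40, 12:15–14:20, 14:35–15:40.
Jamal free within 08:30–17:30: 11:25–11:50, 12:40–15:05, 15:55–17:30.
Jun ∩ Noor: 09:15–09:40, 12:35–14:20, 14:35–15:40.
Jun ∩ Noor ∩ Farrukh: 09:15–09:40, 12:35–13:30, 13:55–14:20, 14:35–15:05.
Jun ∩ Noor ∩ Farrukh ∩ Jamal: 12:40–13:30, 13:55–14:20, 14:35–15:05.
Windows ≥ 30 min: 12:40–13:30, 14:35–15:05.
That's 2 windows.

2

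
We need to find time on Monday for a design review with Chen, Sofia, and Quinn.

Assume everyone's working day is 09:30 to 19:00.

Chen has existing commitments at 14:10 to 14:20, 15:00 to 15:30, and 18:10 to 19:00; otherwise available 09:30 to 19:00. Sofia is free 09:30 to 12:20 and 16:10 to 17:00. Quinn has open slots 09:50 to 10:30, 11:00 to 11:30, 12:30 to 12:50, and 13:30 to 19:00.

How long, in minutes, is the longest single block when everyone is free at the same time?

Chen free within 09:30–19:00: 09:30–14:10, 14:20–15:00, 15:30–18:10.
Chen ∩ Sofia: 09:30–12:20, 16:10–17:00.
Chen ∩ Sofia ∩ Quinn: 09:50–10:30, 11:00–11:30, 16:10–17:00.
Common window lengths: 40, 30, 50 min; longest is 50.

50 minutes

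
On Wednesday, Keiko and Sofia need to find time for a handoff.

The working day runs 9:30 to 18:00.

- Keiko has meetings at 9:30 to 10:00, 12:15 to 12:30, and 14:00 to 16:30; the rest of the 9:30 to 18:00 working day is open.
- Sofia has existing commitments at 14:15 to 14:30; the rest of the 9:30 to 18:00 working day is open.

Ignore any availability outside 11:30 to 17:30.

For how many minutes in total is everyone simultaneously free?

Keiko free within 09:30–18:00: 10:00–12:15, 12:30–14:00, 16:30–18:00.
Sofia free within 09:30–18:00: 09:30–14:15, 14:30–18:00.
Keiko ∩ Sofia: 10:00–12:15, 12:30–14:00, 16:30–18:00.
Restricted to 11:30–17:30: 11:30–12:15, 12:30–14:00, 16:30–17:30.
Total common minutes: 45 + 90 + 60 = 195.

195 minutes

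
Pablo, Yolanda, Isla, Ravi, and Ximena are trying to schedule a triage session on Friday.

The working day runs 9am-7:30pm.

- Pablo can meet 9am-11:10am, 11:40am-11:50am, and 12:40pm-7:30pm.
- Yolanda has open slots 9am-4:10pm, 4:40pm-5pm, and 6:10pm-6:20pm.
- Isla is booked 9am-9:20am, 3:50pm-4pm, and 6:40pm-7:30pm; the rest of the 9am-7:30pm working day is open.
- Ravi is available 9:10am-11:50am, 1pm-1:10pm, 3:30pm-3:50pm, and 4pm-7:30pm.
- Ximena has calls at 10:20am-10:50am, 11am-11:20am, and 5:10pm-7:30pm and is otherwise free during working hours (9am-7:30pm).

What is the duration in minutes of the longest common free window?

60 minutes

Isla free within 09:00–19:30: 09:20–15:50, 16:00–18:40.
Ximena free within 09:00–19:30: 09:00–10:20, 10:50–11:00, 11:20–17:10.
Pablo ∩ Yolanda: 09:00–11:10, 11:40–11:50, 12:40–16:10, 16:40–17:00, 18:10–18:20.
Pablo ∩ Yolanda ∩ Isla: 09:20–11:10, 11:40–11:50, 12:40–15:50, 16:00–16:10, 16:40–17:00, 18:10–18:20.
Pablo ∩ Yolanda ∩ Isla ∩ Ravi: 09:20–11:10, 11:40–11:50, 13:00–13:10, 15:30–15:50, 16:00–16:10, 16:40–17:00, 18:10–18:20.
Pablo ∩ Yolanda ∩ Isla ∩ Ravi ∩ Ximena: 09:20–10:20, 10:50–11:00, 11:40–11:50, 13:00–13:10, 15:30–15:50, 16:00–16:10, 16:40–17:00.
Common window lengths: 60, 10, 10, 10, 20, 10, 20 min; longest is 60.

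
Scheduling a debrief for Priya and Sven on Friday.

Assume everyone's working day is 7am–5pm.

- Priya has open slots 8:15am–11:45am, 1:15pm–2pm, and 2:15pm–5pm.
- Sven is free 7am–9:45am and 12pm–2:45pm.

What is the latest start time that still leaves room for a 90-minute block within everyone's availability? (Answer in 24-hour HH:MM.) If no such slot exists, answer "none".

Priya ∩ Sven: 08:15–09:45, 13:15–14:00, 14:15–14:45.
Windows ≥ 90 min: 08:15–09:45.
Latest start in the last window 08:15–09:45 is 09:45 − 90 min = 08:15.

08:15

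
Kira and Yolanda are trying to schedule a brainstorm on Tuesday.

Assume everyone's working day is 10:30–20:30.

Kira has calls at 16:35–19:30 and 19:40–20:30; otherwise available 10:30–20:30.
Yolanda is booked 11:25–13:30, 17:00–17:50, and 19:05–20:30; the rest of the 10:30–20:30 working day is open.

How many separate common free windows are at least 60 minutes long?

Kira free within 10:30–20:30: 10:30–16:35, 19:30–19:40.
Yolanda free within 10:30–20:30: 10:30–11:25, 13:30–17:00, 17:50–19:05.
Kira ∩ Yolanda: 10:30–11:25, 13:30–16:35.
Windows ≥ 60 min: 13:30–16:35.
That's 1 window.

1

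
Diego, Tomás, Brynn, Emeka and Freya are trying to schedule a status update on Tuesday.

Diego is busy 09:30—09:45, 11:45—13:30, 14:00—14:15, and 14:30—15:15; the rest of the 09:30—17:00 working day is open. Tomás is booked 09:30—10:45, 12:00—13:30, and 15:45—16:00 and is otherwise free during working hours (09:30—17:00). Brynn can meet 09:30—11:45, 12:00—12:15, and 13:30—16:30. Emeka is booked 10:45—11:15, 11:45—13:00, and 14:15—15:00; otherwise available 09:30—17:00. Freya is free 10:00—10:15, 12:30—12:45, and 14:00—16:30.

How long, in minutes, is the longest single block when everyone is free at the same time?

Diego free within 09:30–17:00: 09:45–11:45, 13:30–14:00, 14:15–14:30, 15:15–17:00.
Tomás free within 09:30–17:00: 10:45–12:00, 13:30–15:45, 16:00–17:00.
Emeka free within 09:30–17:00: 09:30–10:45, 11:15–11:45, 13:00–14:15, 15:00–17:00.
Diego ∩ Tomás: 10:45–11:45, 13:30–14:00, 14:15–14:30, 15:15–15:45, 16:00–17:00.
Diego ∩ Tomás ∩ Brynn: 10:45–11:45, 13:30–14:00, 14:15–14:30, 15:15–15:45, 16:00–16:30.
Diego ∩ Tomás ∩ Brynn ∩ Emeka: 11:15–11:45, 13:30–14:00, 15:15–15:45, 16:00–16:30.
Diego ∩ Tomás ∩ Brynn ∩ Emeka ∩ Freya: 15:15–15:45, 16:00–16:30.
Common window lengths: 30, 30 min; longest is 30.

30 minutes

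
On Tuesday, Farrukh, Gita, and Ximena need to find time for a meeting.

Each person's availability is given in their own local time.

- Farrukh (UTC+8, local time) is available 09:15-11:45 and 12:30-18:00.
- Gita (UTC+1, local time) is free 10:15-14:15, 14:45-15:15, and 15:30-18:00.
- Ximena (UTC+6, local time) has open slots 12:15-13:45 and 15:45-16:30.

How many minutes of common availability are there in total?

Farrukh → UTC: 01:15–03:45, 04:30–10:00.
Gita → UTC: 09:15–13:15, 13:45–14:15, 14:30–17:00.
Ximena → UTC: 06:15–07:45, 09:45–10:30.
Farrukh ∩ Gita: 09:15–10:00.
Farrukh ∩ Gita ∩ Ximena: 09:45–10:00.
Total common minutes: 15.

15 minutes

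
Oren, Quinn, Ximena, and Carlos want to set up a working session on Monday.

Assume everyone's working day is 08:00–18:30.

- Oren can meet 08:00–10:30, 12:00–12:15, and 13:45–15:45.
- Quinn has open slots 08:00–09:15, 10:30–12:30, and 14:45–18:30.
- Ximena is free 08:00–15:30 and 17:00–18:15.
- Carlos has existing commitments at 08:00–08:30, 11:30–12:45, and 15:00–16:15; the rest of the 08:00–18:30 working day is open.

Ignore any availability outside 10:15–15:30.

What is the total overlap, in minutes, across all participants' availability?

Carlos free within 08:00–18:30: 08:30–11:30, 12:45–15:00, 16:15–18:30.
Oren ∩ Quinn: 08:00–09:15, 12:00–12:15, 14:45–15:45.
Oren ∩ Quinn ∩ Ximena: 08:00–09:15, 12:00–12:15, 14:45–15:30.
Oren ∩ Quinn ∩ Ximena ∩ Carlos: 08:30–09:15, 14:45–15:00.
Restricted to 10:15–15:30: 14:45–15:00.
Total common minutes: 15.

15 minutes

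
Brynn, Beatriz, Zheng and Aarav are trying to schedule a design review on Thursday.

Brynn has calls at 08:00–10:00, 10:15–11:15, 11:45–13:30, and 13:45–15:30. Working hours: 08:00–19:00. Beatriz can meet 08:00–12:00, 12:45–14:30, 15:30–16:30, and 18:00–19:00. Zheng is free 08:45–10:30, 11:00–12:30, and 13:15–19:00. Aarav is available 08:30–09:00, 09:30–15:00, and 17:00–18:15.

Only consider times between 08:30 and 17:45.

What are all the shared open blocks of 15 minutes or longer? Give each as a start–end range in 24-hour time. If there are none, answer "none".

10:00–10:15, 11:15–11:45, 13:30–13:45

Brynn free within 08:00–19:00: 10:00–10:15, 11:15–11:45, 13:30–13:45, 15:30–19:00.
Brynn ∩ Beatriz: 10:00–10:15, 11:15–11:45, 13:30–13:45, 15:30–16:30, 18:00–19:00.
Brynn ∩ Beatriz ∩ Zheng: 10:00–10:15, 11:15–11:45, 13:30–13:45, 15:30–16:30, 18:00–19:00.
Brynn ∩ Beatriz ∩ Zheng ∩ Aarav: 10:00–10:15, 11:15–11:45, 13:30–13:45, 18:00–18:15.
Restricted to 08:30–17:45: 10:00–10:15, 11:15–11:45, 13:30–13:45.
Windows ≥ 15 min: 10:00–10:15, 11:15–11:45, 13:30–13:45.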